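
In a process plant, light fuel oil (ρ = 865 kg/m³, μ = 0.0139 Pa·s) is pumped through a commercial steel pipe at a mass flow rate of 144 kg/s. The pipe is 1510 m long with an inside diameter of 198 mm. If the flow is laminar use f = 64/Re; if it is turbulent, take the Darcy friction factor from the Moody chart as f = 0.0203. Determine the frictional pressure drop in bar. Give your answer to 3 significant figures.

A = πD²/4 = π(0.198)²/4 = 0.03079 m²; mean velocity V = ṁ/(ρA) = 144/(865 · 0.03079) = 5.407 m/s.
Reynolds number Re = ρVD/μ = 865 · 5.407 · 0.198 / 0.0139 = 6.662e+04.
Re > 4000 → turbulent; use the Moody-chart value f = 0.0203.
Darcy-Weisbach: ΔP = f(L/D)(ρV²/2) = 0.0203·(1510/0.198)·(865·5.407²/2) = 0.0203·7626·1.264e+04 = 1.957e+06 Pa.
ΔP = 1.957e+06 Pa = 19.6 bar.

ΔP ≈ 19.6 bar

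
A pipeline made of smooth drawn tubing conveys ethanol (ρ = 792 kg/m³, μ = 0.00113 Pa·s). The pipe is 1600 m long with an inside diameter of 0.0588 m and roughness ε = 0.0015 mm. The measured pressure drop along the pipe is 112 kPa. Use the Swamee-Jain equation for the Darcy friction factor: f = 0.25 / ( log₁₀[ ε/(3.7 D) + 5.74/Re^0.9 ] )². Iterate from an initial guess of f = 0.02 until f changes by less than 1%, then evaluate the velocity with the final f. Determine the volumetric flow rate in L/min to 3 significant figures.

Rearranging Darcy-Weisbach: V = √(2·ΔP·D/(f·L·ρ)). With ε/D = 1.5e-06/0.0588 = 2.55e-05, iterate starting from f = 0.02:
  f = 0.02 → V = √(2·1.12e+05·0.0588/(0.02·1600·792)) = 0.7209 m/s; Re = ρVD/μ = 2.971e+04; f → 0.02351
  f = 0.02351 → V = 0.665 m/s; Re = 2.74e+04; f → 0.02396
  f = 0.02396 → V = 0.6586 m/s; Re = 2.714e+04; f → 0.02402
Converged (Δf/f < 1%). With the final f = 0.02402: V = √(2·1.12e+05·0.0588/(0.02402·1600·792)) = 0.6578 m/s.
Q = V·A = 0.6578·(π/4·0.0588²) = 0.001786 m³/s = 107 L/min.

Q ≈ 107 L/min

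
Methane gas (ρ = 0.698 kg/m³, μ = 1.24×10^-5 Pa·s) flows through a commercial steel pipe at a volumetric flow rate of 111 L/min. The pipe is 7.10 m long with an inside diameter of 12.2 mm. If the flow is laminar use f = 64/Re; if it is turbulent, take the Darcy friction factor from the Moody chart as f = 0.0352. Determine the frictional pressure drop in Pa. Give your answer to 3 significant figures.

Q = 111 L/min = 111/60000 = 0.00185 m³/s.
Cross-sectional area A = πD²/4 = π(0.0122)²/4 = 0.0001169 m²; mean velocity V = Q/A = 0.00185/0.0001169 = 15.83 m/s.
Reynolds number Re = ρVD/μ = 0.698 · 15.83 · 0.0122 / 1.24e-05 = 1.087e+04.
Re > 4000 → turbulent; use the Moody-chart value f = 0.0352.
Darcy-Weisbach: ΔP = f(L/D)(ρV²/2) = 0.0352·(7.1/0.0122)·(0.698·15.83²/2) = 0.0352·582·87.41 = 1791 Pa.

ΔP ≈ 1790 Pa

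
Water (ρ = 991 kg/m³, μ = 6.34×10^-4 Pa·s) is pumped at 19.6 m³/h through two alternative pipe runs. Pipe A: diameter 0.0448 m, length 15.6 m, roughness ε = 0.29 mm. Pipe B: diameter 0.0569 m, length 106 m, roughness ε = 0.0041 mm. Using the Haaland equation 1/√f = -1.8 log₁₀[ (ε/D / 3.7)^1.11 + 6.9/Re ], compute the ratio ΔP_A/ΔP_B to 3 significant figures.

Pipe A: V = Q/A = 0.005444/0.001576 = 3.454 m/s; Re = 2.419e+05; ε/D = 0.00647; Haaland → f = 0.03326; ΔP_A = f(L/D)(ρV²/2) = 6.845e+04 Pa.
Pipe B: V = Q/A = 0.005444/0.002543 = 2.141 m/s; Re = 1.904e+05; ε/D = 7.21e-05; Haaland → f = 0.01612; ΔP_B = f(L/D)(ρV²/2) = 6.823e+04 Pa.
ΔP_A/ΔP_B = 6.845e+04/6.823e+04 = 1.00.

ΔP_A/ΔP_B ≈ 1.00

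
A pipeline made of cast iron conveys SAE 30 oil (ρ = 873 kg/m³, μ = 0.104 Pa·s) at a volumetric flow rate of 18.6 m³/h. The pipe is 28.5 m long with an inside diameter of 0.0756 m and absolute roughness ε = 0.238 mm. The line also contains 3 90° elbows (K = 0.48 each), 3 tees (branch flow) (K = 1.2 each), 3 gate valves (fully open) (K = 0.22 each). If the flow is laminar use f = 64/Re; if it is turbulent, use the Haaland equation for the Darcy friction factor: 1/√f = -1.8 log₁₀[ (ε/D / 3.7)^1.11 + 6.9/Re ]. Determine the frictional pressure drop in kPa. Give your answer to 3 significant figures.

Q = 18.6 m³/h = 18.6/3600 = 0.005167 m³/s.
Cross-sectional area A = πD²/4 = π(0.0756)²/4 = 0.004489 m²; mean velocity V = Q/A = 0.005167/0.004489 = 1.151 m/s.
Reynolds number Re = ρVD/μ = 873 · 1.151 · 0.0756 / 0.104 = 730.4.
Re < 2300 → laminar flow, so f = 64/Re = 64/730.4 = 0.08762 (the turbulent correlation is not needed).
Total minor-loss coefficient ΣK = 3·0.48 + 3·1.2 + 3·0.22 = 5.7.
ΔP = [f·L/D + ΣK]·(ρV²/2) = [0.08762·28.5/0.0756 + 5.7]·(873·1.151²/2) = [33.03 + 5.7]·578.3 = 2.24e+04 Pa.
ΔP = 2.24e+04 Pa = 22.4 kPa.

ΔP ≈ 22.4 kPa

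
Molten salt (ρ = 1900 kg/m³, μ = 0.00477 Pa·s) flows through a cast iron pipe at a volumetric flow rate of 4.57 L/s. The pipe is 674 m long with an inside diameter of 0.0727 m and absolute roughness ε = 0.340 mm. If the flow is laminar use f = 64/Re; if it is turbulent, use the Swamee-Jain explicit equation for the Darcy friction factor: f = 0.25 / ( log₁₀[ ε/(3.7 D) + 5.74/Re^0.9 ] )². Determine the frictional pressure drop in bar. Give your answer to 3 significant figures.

Q = 4.57 L/s = 4.57/1000 = 0.00457 m³/s.
Cross-sectional area A = πD²/4 = π(0.0727)²/4 = 0.004151 m²; mean velocity V = Q/A = 0.00457/0.004151 = 1.101 m/s.
Reynolds number Re = ρVD/μ = 1900 · 1.101 · 0.0727 / 0.00477 = 3.188e+04.
Re > 4000 → turbulent. Relative roughness ε/D = 0.00034/0.0727 = 0.00468. Swamee-Jain: f = 0.25/(log₁₀[0.00468/3.7 + 5.74/3.188e+04^0.9])² = 0.25/(log₁₀[0.00126 + 0.000508])² = 0.25/(-2.752)² = 0.03302.
Darcy-Weisbach: ΔP = f(L/D)(ρV²/2) = 0.03302·(674/0.0727)·(1900·1.101²/2) = 0.03302·9271·1151 = 3.525e+05 Pa.
ΔP = 3.525e+05 Pa = 3.52 bar.

ΔP ≈ 3.52 bar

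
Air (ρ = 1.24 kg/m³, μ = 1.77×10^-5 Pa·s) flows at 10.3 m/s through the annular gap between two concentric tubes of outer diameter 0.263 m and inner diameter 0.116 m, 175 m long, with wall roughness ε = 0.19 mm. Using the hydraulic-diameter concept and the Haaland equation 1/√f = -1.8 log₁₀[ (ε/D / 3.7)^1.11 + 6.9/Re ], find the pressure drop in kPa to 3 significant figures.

ΔP ≈ 1.79 kPa

Hydraulic diameter D_h = 4A/P = D_o - D_i = 0.263 - 0.116 = 0.147 m.
Re = ρVD_h/μ = 1.24·10.3·0.147/1.77e-05 = 1.061e+05.
ε/D_h = 0.00019/0.147 = 0.00129; Haaland gives 1/√f = -1.8 log₁₀[0.000146+6.5e-05] = 6.618, so f = 0.02283.
ΔP = f(L/D_h)(ρV²/2) = 0.02283·175/0.147·65.78 = 1788 Pa.
ΔP = 1.79 kPa.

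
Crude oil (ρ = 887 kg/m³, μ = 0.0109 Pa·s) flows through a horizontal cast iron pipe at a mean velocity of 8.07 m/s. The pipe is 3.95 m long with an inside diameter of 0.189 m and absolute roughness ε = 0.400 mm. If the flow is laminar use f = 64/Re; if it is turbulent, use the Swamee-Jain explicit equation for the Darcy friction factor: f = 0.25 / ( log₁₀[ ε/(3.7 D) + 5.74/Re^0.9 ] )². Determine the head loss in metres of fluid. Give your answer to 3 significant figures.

Reynolds number Re = ρVD/μ = 887 · 8.07 · 0.189 / 0.0109 = 1.241e+05.
Re > 4000 → turbulent. Relative roughness ε/D = 0.0004/0.189 = 0.00212. Swamee-Jain: f = 0.25/(log₁₀[0.00212/3.7 + 5.74/1.241e+05^0.9])² = 0.25/(log₁₀[0.000572 + 0.000149])² = 0.25/(-3.142)² = 0.02533.
Darcy-Weisbach: ΔP = f(L/D)(ρV²/2) = 0.02533·(3.95/0.189)·(887·8.07²/2) = 0.02533·20.9·2.888e+04 = 1.529e+04 Pa.
Head loss h_f = ΔP/(ρg) = 1.529e+04/(887·9.81) = 1.76 m.

h_f ≈ 1.76 m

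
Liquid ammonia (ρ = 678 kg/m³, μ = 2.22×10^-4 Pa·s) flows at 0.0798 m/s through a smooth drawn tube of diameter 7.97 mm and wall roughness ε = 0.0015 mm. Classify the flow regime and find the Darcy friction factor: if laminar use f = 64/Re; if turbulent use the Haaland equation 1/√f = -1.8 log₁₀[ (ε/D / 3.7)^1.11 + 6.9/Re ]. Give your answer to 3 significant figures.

Re = ρVD/μ = 678·0.0798·0.00797/0.000222 = 1942.
Re < 2300 → laminar, so f = 64/Re = 0.03295 (roughness is irrelevant in laminar flow).

f ≈ 0.0329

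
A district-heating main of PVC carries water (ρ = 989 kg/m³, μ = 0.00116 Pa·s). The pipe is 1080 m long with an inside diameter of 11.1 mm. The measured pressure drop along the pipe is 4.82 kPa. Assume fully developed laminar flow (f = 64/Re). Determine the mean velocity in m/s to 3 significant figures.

V ≈ 0.0148 m/s

For laminar flow, f = 64/Re with Re = ρVD/μ, so Darcy-Weisbach reduces to ΔP = 32μLV/D². Solving for V: V = ΔP·D²/(32μL) = 4820·(0.0111)²/(32·0.00116·1080) = 0.01481 m/s.
Check: Re = ρVD/μ = 989·0.01481·0.0111/0.00116 = 140.2 < 2300, so the laminar assumption holds.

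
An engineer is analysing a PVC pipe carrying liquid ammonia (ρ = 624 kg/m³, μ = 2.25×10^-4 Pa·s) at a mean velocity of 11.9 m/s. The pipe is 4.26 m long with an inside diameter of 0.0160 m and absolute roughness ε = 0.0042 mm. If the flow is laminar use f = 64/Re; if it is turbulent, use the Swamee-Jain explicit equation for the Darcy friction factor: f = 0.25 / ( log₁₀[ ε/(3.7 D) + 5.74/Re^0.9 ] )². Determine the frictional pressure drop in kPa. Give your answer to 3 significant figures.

ΔP ≈ 188 kPa

Reynolds number Re = ρVD/μ = 624 · 11.9 · 0.016 / 0.000225 = 5.28e+05.
Re > 4000 → turbulent. Relative roughness ε/D = 4.2e-06/0.016 = 0.000262. Swamee-Jain: f = 0.25/(log₁₀[0.000262/3.7 + 5.74/5.28e+05^0.9])² = 0.25/(log₁₀[7.09e-05 + 4.06e-05])² = 0.25/(-3.953)² = 0.016.
Darcy-Weisbach: ΔP = f(L/D)(ρV²/2) = 0.016·(4.26/0.016)·(624·11.9²/2) = 0.016·266.2·4.418e+04 = 1.882e+05 Pa.
ΔP = 1.882e+05 Pa = 188 kPa.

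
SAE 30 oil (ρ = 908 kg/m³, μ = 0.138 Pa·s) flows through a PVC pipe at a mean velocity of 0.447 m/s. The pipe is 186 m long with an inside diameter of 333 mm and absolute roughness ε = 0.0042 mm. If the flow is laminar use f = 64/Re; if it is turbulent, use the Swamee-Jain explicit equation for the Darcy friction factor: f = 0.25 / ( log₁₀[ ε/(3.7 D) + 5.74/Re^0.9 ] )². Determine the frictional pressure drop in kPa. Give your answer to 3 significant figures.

ΔP ≈ 3.31 kPa

Reynolds number Re = ρVD/μ = 908 · 0.447 · 0.333 / 0.138 = 979.4.
Re < 2300 → laminar flow, so f = 64/Re = 64/979.4 = 0.06535 (the turbulent correlation is not needed).
Darcy-Weisbach: ΔP = f(L/D)(ρV²/2) = 0.06535·(186/0.333)·(908·0.447²/2) = 0.06535·558.6·90.71 = 3311 Pa.
ΔP = 3311 Pa = 3.31 kPa.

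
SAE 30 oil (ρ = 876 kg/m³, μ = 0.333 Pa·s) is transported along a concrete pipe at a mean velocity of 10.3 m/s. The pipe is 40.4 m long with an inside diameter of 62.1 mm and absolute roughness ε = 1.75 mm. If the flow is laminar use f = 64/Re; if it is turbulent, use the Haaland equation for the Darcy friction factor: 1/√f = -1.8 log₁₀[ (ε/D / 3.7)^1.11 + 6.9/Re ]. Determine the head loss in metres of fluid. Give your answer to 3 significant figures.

h_f ≈ 134 m

Reynolds number Re = ρVD/μ = 876 · 10.3 · 0.0621 / 0.333 = 1683.
Re < 2300 → laminar flow, so f = 64/Re = 64/1683 = 0.03804 (the turbulent correlation is not needed).
Darcy-Weisbach: ΔP = f(L/D)(ρV²/2) = 0.03804·(40.4/0.0621)·(876·10.3²/2) = 0.03804·650.6·4.647e+04 = 1.15e+06 Pa.
Head loss h_f = ΔP/(ρg) = 1.15e+06/(876·9.81) = 134 m.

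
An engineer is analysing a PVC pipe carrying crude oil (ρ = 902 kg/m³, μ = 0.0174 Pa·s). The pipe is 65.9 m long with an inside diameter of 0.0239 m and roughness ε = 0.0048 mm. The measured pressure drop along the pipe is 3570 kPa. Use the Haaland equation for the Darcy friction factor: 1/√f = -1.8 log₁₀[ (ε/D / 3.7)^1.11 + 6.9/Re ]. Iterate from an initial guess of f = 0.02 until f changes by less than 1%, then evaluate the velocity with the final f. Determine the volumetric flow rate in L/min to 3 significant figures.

Q ≈ 266 L/min

Rearranging Darcy-Weisbach: V = √(2·ΔP·D/(f·L·ρ)). With ε/D = 4.8e-06/0.0239 = 0.000201, iterate starting from f = 0.02:
  f = 0.02 → V = √(2·3.57e+06·0.0239/(0.02·65.9·902)) = 11.98 m/s; Re = ρVD/μ = 1.484e+04; f → 0.02807
  f = 0.02807 → V = 10.11 m/s; Re = 1.253e+04; f → 0.02931
  f = 0.02931 → V = 9.896 m/s; Re = 1.226e+04; f → 0.02948
Converged (Δf/f < 1%). With the final f = 0.02948: V = √(2·3.57e+06·0.0239/(0.02948·65.9·902)) = 9.868 m/s.
Q = V·A = 9.868·(π/4·0.0239²) = 0.004427 m³/s = 266 L/min.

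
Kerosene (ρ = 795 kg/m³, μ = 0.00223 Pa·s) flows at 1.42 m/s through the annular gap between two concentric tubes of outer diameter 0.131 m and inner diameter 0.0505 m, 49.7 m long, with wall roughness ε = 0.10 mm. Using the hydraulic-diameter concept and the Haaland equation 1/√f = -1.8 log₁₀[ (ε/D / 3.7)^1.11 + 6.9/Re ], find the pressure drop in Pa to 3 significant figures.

Hydraulic diameter D_h = 4A/P = D_o - D_i = 0.131 - 0.0505 = 0.0805 m.
Re = ρVD_h/μ = 795·1.42·0.0805/0.00223 = 4.075e+04.
ε/D_h = 0.0001/0.0805 = 0.00124; Haaland gives 1/√f = -1.8 log₁₀[0.000139+0.000169] = 6.319, so f = 0.02504.
ΔP = f(L/D_h)(ρV²/2) = 0.02504·49.7/0.0805·801.5 = 1.239e+04 Pa.

ΔP ≈ 12400 Pa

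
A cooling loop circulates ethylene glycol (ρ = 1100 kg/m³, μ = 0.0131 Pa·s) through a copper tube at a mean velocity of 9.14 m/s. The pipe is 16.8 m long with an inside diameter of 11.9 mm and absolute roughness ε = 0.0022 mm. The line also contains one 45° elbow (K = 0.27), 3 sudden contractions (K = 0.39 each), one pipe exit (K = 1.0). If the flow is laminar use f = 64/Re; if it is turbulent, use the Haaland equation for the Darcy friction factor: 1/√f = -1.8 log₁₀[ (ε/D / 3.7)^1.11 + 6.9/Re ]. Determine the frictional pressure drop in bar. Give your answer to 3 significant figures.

ΔP ≈ 21.8 bar

Reynolds number Re = ρVD/μ = 1100 · 9.14 · 0.0119 / 0.0131 = 9133.
Re > 4000 → turbulent. Relative roughness ε/D = 2.2e-06/0.0119 = 0.000185. Haaland: 1/√f = -1.8 log₁₀[(0.000185/3.7)^1.11 + 6.9/9133] = -1.8 log₁₀[1.68e-05 + 0.000756] = 5.602, so f = 0.03187.
Total minor-loss coefficient ΣK = 1·0.27 + 3·0.39 + 1·1 = 2.44.
ΔP = [f·L/D + ΣK]·(ρV²/2) = [0.03187·16.8/0.0119 + 2.44]·(1100·9.14²/2) = [44.99 + 2.44]·4.595e+04 = 2.179e+06 Pa.
ΔP = 2.179e+06 Pa = 21.8 bar.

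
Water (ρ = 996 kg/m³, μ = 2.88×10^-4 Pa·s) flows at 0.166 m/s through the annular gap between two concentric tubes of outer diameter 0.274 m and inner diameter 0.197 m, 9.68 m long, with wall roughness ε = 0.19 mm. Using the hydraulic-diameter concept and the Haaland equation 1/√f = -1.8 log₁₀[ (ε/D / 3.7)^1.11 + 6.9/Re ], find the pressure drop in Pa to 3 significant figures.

ΔP ≈ 47.7 Pa

Hydraulic diameter D_h = 4A/P = D_o - D_i = 0.274 - 0.197 = 0.077 m.
Re = ρVD_h/μ = 996·0.166·0.077/0.000288 = 4.42e+04.
ε/D_h = 0.00019/0.077 = 0.00247; Haaland gives 1/√f = -1.8 log₁₀[0.000298+0.000156] = 6.017, so f = 0.02763.
ΔP = f(L/D_h)(ρV²/2) = 0.02763·9.68/0.077·13.72 = 47.66 Pa.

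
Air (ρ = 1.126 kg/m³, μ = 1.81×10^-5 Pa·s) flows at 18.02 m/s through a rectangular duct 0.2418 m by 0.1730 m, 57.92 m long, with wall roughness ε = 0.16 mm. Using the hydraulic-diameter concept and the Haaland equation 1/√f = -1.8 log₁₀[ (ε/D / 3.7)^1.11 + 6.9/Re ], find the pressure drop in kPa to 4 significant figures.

ΔP ≈ 1.045 kPa

Hydraulic diameter D_h = 4A/P = 4·(0.2418·0.173)/(2·(0.2418+0.173)) = 0.1673/0.8296 = 0.2017 m.
Re = ρVD_h/μ = 1.126·18.02·0.2017/1.81e-05 = 2.261e+05.
ε/D_h = 0.00016/0.2017 = 0.000793; Haaland gives 1/√f = -1.8 log₁₀[8.47e-05+3.05e-05] = 7.09, so f = 0.0199.
ΔP = f(L/D_h)(ρV²/2) = 0.0199·57.92/0.2017·182.8 = 1045 Pa.
ΔP = 1.045 kPa.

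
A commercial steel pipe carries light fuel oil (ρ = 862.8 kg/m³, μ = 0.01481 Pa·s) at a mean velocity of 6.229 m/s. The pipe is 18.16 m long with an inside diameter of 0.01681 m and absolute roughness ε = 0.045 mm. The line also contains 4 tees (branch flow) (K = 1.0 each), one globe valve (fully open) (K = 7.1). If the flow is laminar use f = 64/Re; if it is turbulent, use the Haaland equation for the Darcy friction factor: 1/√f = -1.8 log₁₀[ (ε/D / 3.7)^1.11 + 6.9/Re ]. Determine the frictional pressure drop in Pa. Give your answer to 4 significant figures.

ΔP ≈ 879600 Pa

Reynolds number Re = ρVD/μ = 862.8 · 6.229 · 0.01681 / 0.0148 = 6100.
Re > 4000 → turbulent. Relative roughness ε/D = 4.5e-05/0.01681 = 0.00268. Haaland: 1/√f = -1.8 log₁₀[(0.00268/3.7)^1.11 + 6.9/6100] = -1.8 log₁₀[0.000327 + 0.00113] = 5.105, so f = 0.03837.
Total minor-loss coefficient ΣK = 4·1 + 1·7.1 = 11.1.
ΔP = [f·L/D + ΣK]·(ρV²/2) = [0.03837·18.16/0.01681 + 11.1]·(862.8·6.229²/2) = [41.45 + 11.1]·1.674e+04 = 8.796e+05 Pa.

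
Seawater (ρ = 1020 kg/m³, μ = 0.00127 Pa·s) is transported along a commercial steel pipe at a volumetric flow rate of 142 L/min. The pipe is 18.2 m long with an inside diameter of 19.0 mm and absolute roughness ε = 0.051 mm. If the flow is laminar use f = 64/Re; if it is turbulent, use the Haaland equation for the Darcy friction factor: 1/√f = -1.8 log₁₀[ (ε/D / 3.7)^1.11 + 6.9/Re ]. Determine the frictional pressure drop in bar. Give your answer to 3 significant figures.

Q = 142 L/min = 142/60000 = 0.002367 m³/s.
Cross-sectional area A = πD²/4 = π(0.019)²/4 = 0.0002835 m²; mean velocity V = Q/A = 0.002367/0.0002835 = 8.347 m/s.
Reynolds number Re = ρVD/μ = 1020 · 8.347 · 0.019 / 0.00127 = 1.274e+05.
Re > 4000 → turbulent. Relative roughness ε/D = 5.1e-05/0.019 = 0.00268. Haaland: 1/√f = -1.8 log₁₀[(0.00268/3.7)^1.11 + 6.9/1.274e+05] = -1.8 log₁₀[0.000328 + 5.42e-05] = 6.153, so f = 0.02641.
Darcy-Weisbach: ΔP = f(L/D)(ρV²/2) = 0.02641·(18.2/0.019)·(1020·8.347²/2) = 0.02641·957.9·3.553e+04 = 8.991e+05 Pa.
ΔP = 8.991e+05 Pa = 8.99 bar.

ΔP ≈ 8.99 bar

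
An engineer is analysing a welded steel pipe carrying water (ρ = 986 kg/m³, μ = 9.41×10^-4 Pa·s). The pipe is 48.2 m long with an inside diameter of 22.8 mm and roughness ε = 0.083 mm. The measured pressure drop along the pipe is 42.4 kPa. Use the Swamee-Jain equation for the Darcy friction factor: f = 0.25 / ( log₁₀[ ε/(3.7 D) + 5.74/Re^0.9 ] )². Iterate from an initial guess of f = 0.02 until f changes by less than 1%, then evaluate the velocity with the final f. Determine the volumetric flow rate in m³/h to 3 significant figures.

Rearranging Darcy-Weisbach: V = √(2·ΔP·D/(f·L·ρ)). With ε/D = 8.3e-05/0.0228 = 0.00364, iterate starting from f = 0.02:
  f = 0.02 → V = √(2·4.24e+04·0.0228/(0.02·48.2·986)) = 1.426 m/s; Re = ρVD/μ = 3.407e+04; f → 0.03111
  f = 0.03111 → V = 1.144 m/s; Re = 2.732e+04; f → 0.03178
  f = 0.03178 → V = 1.131 m/s; Re = 2.703e+04; f → 0.03181
Converged (Δf/f < 1%). With the final f = 0.03181: V = √(2·4.24e+04·0.0228/(0.03181·48.2·986)) = 1.131 m/s.
Q = V·A = 1.131·(π/4·0.0228²) = 0.0004617 m³/s = 1.66 m³/h.

Q ≈ 1.66 m³/h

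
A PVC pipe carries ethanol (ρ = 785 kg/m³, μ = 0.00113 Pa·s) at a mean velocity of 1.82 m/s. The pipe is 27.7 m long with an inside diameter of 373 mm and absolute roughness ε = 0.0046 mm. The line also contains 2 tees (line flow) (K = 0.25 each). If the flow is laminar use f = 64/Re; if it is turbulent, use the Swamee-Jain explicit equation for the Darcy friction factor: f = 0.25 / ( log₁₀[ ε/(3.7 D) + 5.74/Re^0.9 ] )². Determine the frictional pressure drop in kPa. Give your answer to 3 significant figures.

Reynolds number Re = ρVD/μ = 785 · 1.82 · 0.373 / 0.00113 = 4.716e+05.
Re > 4000 → turbulent. Relative roughness ε/D = 4.6e-06/0.373 = 1.23e-05. Swamee-Jain: f = 0.25/(log₁₀[1.23e-05/3.7 + 5.74/4.716e+05^0.9])² = 0.25/(log₁₀[3.33e-06 + 4.49e-05])² = 0.25/(-4.316)² = 0.01342.
Total minor-loss coefficient ΣK = 2·0.25 = 0.5.
ΔP = [f·L/D + ΣK]·(ρV²/2) = [0.01342·27.7/0.373 + 0.5]·(785·1.82²/2) = [0.9966 + 0.5]·1300 = 1946 Pa.
ΔP = 1946 Pa = 1.95 kPa.

ΔP ≈ 1.95 kPa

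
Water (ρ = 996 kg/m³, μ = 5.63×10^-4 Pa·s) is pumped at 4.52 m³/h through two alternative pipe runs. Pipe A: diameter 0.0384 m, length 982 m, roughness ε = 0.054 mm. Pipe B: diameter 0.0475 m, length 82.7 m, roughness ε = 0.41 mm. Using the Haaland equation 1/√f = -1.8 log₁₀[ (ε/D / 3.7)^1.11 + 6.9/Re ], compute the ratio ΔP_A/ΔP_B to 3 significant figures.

ΔP_A/ΔP_B ≈ 22.1

Pipe A: V = Q/A = 0.001256/0.001158 = 1.084 m/s; Re = 7.365e+04; ε/D = 0.00141; Haaland → f = 0.02387; ΔP_A = f(L/D)(ρV²/2) = 3.573e+05 Pa.
Pipe B: V = Q/A = 0.001256/0.001772 = 0.7085 m/s; Re = 5.954e+04; ε/D = 0.00863; Haaland → f = 0.03717; ΔP_B = f(L/D)(ρV²/2) = 1.618e+04 Pa.
ΔP_A/ΔP_B = 3.573e+05/1.618e+04 = 22.1.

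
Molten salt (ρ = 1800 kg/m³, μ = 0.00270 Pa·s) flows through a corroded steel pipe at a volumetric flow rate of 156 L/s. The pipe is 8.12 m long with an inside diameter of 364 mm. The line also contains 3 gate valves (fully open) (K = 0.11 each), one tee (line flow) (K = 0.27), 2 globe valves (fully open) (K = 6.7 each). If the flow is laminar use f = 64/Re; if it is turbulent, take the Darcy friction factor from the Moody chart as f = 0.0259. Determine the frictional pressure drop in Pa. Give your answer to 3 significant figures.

Q = 156 L/s = 156/1000 = 0.156 m³/s.
Cross-sectional area A = πD²/4 = π(0.364)²/4 = 0.1041 m²; mean velocity V = Q/A = 0.156/0.1041 = 1.499 m/s.
Reynolds number Re = ρVD/μ = 1800 · 1.499 · 0.364 / 0.0027 = 3.638e+05.
Re > 4000 → turbulent; use the Moody-chart value f = 0.0259.
Total minor-loss coefficient ΣK = 3·0.11 + 1·0.27 + 2·6.7 = 14.
ΔP = [f·L/D + ΣK]·(ρV²/2) = [0.0259·8.12/0.364 + 14]·(1800·1.499²/2) = [0.5778 + 14]·2023 = 2.948e+04 Pa.

ΔP ≈ 29500 Pa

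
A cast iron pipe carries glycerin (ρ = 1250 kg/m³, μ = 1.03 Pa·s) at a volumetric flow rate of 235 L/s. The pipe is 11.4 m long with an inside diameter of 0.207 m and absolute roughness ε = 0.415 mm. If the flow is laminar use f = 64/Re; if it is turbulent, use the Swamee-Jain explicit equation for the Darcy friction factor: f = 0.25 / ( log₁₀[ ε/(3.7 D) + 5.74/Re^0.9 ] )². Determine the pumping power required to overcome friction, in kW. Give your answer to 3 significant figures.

P ≈ 14.4 kW

Q = 235 L/s = 235/1000 = 0.235 m³/s.
Cross-sectional area A = πD²/4 = π(0.207)²/4 = 0.03365 m²; mean velocity V = Q/A = 0.235/0.03365 = 6.983 m/s.
Reynolds number Re = ρVD/μ = 1250 · 6.983 · 0.207 / 1.03 = 1754.
Re < 2300 → laminar flow, so f = 64/Re = 64/1754 = 0.03648 (the turbulent correlation is not needed).
Darcy-Weisbach: ΔP = f(L/D)(ρV²/2) = 0.03648·(11.4/0.207)·(1250·6.983²/2) = 0.03648·55.07·3.048e+04 = 6.123e+04 Pa.
Pumping power P = QΔP = 0.235·6.123e+04 = 14390 W = 14.4 kW.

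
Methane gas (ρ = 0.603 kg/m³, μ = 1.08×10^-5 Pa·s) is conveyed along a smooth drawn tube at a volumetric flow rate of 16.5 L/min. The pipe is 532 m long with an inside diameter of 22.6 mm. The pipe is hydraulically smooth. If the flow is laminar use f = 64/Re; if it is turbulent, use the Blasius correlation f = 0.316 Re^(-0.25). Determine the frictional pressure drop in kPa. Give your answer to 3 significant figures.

Q = 16.5 L/min = 16.5/60000 = 0.000275 m³/s.
Cross-sectional area A = πD²/4 = π(0.0226)²/4 = 0.0004011 m²; mean velocity V = Q/A = 0.000275/0.0004011 = 0.6855 m/s.
Reynolds number Re = ρVD/μ = 0.603 · 0.6855 · 0.0226 / 1.08e-05 = 865.
Re < 2300 → laminar flow, so f = 64/Re = 64/865 = 0.07399 (the turbulent correlation is not needed).
Darcy-Weisbach: ΔP = f(L/D)(ρV²/2) = 0.07399·(532/0.0226)·(0.603·0.6855²/2) = 0.07399·2.354e+04·0.1417 = 246.8 Pa.
ΔP = 246.8 Pa = 0.247 kPa.

ΔP ≈ 0.247 kPa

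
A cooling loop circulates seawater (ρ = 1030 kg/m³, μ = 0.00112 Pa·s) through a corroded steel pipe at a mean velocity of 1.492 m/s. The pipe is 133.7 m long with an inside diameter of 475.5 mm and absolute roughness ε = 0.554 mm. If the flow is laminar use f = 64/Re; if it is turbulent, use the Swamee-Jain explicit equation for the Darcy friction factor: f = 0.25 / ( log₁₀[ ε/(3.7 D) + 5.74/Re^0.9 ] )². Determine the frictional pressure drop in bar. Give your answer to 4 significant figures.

Reynolds number Re = ρVD/μ = 1030 · 1.492 · 0.4755 / 0.00112 = 6.524e+05.
Re > 4000 → turbulent. Relative roughness ε/D = 0.000554/0.4755 = 0.00117. Swamee-Jain: f = 0.25/(log₁₀[0.00117/3.7 + 5.74/6.524e+05^0.9])² = 0.25/(log₁₀[0.000315 + 3.36e-05])² = 0.25/(-3.458)² = 0.02091.
Darcy-Weisbach: ΔP = f(L/D)(ρV²/2) = 0.02091·(133.7/0.4755)·(1030·1.492²/2) = 0.02091·281.2·1146 = 6740 Pa.
ΔP = 6740 Pa = 0.06740 bar.

ΔP ≈ 0.06740 bar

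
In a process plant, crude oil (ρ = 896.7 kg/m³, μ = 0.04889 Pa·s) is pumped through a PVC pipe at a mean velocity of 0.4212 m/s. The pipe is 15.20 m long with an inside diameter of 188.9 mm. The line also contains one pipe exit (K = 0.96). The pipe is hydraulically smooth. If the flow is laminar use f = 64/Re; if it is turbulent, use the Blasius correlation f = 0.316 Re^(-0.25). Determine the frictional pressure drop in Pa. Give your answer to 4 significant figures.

ΔP ≈ 357.1 Pa

Reynolds number Re = ρVD/μ = 896.7 · 0.4212 · 0.1889 / 0.0489 = 1459.
Re < 2300 → laminar flow, so f = 64/Re = 64/1459 = 0.04386 (the turbulent correlation is not needed).
Total minor-loss coefficient ΣK = 1·0.96 = 0.96.
ΔP = [f·L/D + ΣK]·(ρV²/2) = [0.04386·15.2/0.1889 + 0.96]·(896.7·0.4212²/2) = [3.529 + 0.96]·79.54 = 357.1 Pa.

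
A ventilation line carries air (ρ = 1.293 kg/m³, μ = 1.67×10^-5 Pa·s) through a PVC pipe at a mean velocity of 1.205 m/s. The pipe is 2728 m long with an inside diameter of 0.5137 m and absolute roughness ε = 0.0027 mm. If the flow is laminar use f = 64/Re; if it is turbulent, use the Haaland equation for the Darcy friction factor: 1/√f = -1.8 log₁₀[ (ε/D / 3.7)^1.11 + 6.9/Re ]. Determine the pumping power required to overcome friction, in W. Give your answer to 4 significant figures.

Reynolds number Re = ρVD/μ = 1.293 · 1.205 · 0.5137 / 1.67e-05 = 4.793e+04.
Re > 4000 → turbulent. Relative roughness ε/D = 2.7e-06/0.5137 = 5.26e-06. Haaland: 1/√f = -1.8 log₁₀[(5.26e-06/3.7)^1.11 + 6.9/4.793e+04] = -1.8 log₁₀[3.23e-07 + 0.000144] = 6.913, so f = 0.02092.
Darcy-Weisbach: ΔP = f(L/D)(ρV²/2) = 0.02092·(2728/0.5137)·(1.293·1.205²/2) = 0.02092·5310·0.9387 = 104.3 Pa.
Q = V·A = 1.205·0.2073 = 0.2497 m³/s.
Pumping power P = QΔP = 0.2497·104.3 = 26.049 W = 26.05 W.

P ≈ 26.05 W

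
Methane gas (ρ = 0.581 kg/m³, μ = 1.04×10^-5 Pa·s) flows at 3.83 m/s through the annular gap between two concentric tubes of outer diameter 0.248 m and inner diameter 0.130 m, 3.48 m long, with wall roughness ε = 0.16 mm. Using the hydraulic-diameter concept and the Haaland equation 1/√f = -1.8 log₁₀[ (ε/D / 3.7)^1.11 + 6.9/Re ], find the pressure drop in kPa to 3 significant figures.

ΔP ≈ 0.00342 kPa

Hydraulic diameter D_h = 4A/P = D_o - D_i = 0.248 - 0.13 = 0.118 m.
Re = ρVD_h/μ = 0.581·3.83·0.118/1.04e-05 = 2.525e+04.
ε/D_h = 0.00016/0.118 = 0.00136; Haaland gives 1/√f = -1.8 log₁₀[0.000153+0.000273] = 6.066, so f = 0.02718.
ΔP = f(L/D_h)(ρV²/2) = 0.02718·3.48/0.118·4.261 = 3.416 Pa.
ΔP = 0.00342 kPa.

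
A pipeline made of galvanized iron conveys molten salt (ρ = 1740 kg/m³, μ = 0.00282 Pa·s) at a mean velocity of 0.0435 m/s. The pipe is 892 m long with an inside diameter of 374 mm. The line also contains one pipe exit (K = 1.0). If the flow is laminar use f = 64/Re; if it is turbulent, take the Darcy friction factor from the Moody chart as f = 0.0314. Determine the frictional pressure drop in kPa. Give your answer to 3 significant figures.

ΔP ≈ 0.125 kPa

Reynolds number Re = ρVD/μ = 1740 · 0.0435 · 0.374 / 0.00282 = 1.004e+04.
Re > 4000 → turbulent; use the Moody-chart value f = 0.0314.
Total minor-loss coefficient ΣK = 1·1 = 1.
ΔP = [f·L/D + ΣK]·(ρV²/2) = [0.0314·892/0.374 + 1]·(1740·0.0435²/2) = [74.89 + 1]·1.646 = 124.9 Pa.
ΔP = 124.9 Pa = 0.125 kPa.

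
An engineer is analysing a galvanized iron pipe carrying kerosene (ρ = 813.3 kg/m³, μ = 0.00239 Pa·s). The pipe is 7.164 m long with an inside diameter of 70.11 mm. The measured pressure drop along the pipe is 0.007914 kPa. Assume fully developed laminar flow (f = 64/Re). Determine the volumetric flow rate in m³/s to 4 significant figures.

For laminar flow, f = 64/Re with Re = ρVD/μ, so Darcy-Weisbach reduces to ΔP = 32μLV/D². Solving for V: V = ΔP·D²/(32μL) = 7.914·(0.07011)²/(32·0.00239·7.164) = 0.071 m/s.
Check: Re = ρVD/μ = 813.3·0.071·0.07011/0.00239 = 1694 < 2300, so the laminar assumption holds.
Q = V·A = 0.071·(π/4·0.07011²) = 0.0002741 m³/s = 2.741×10^-4 m³/s.

Q ≈ 2.741×10^-4 m³/s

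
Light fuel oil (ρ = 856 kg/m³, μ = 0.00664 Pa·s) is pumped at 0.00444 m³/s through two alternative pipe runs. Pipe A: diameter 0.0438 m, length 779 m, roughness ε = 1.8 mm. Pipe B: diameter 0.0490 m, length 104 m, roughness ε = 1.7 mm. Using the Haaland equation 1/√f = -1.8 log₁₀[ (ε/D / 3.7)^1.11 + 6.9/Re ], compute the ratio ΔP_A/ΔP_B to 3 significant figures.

Pipe A: V = Q/A = 0.00444/0.001507 = 2.947 m/s; Re = 1.664e+04; ε/D = 0.0411; Haaland → f = 0.06717; ΔP_A = f(L/D)(ρV²/2) = 4.44e+06 Pa.
Pipe B: V = Q/A = 0.00444/0.001886 = 2.355 m/s; Re = 1.487e+04; ε/D = 0.0347; Haaland → f = 0.06282; ΔP_B = f(L/D)(ρV²/2) = 3.164e+05 Pa.
ΔP_A/ΔP_B = 4.44e+06/3.164e+05 = 14.0.

ΔP_A/ΔP_B ≈ 14.0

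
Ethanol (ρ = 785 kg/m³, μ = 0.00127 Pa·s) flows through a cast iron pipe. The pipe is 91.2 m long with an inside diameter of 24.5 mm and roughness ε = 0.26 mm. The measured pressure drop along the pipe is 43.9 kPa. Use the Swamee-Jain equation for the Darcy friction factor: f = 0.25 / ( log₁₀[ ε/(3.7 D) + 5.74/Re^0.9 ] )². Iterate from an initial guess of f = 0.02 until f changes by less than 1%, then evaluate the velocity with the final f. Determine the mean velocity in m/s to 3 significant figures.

V ≈ 0.830 m/s

Rearranging Darcy-Weisbach: V = √(2·ΔP·D/(f·L·ρ)). With ε/D = 0.00026/0.0245 = 0.0106, iterate starting from f = 0.02:
  f = 0.02 → V = √(2·4.39e+04·0.0245/(0.02·91.2·785)) = 1.226 m/s; Re = ρVD/μ = 1.856e+04; f → 0.04225
  f = 0.04225 → V = 0.8433 m/s; Re = 1.277e+04; f → 0.04358
  f = 0.04358 → V = 0.8304 m/s; Re = 1.257e+04; f → 0.04364
Converged (Δf/f < 1%). With the final f = 0.04364: V = √(2·4.39e+04·0.0245/(0.04364·91.2·785)) = 0.8298 m/s.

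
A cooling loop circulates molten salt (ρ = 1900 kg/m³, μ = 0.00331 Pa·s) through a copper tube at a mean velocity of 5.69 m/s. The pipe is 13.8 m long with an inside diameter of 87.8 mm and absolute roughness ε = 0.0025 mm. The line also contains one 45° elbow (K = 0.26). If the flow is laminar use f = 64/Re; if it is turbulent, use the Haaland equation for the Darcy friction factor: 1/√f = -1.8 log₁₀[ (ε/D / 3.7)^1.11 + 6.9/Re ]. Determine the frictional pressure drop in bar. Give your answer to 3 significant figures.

ΔP ≈ 0.791 bar

Reynolds number Re = ρVD/μ = 1900 · 5.69 · 0.0878 / 0.00331 = 2.868e+05.
Re > 4000 → turbulent. Relative roughness ε/D = 2.5e-06/0.0878 = 2.85e-05. Haaland: 1/√f = -1.8 log₁₀[(2.85e-05/3.7)^1.11 + 6.9/2.868e+05] = -1.8 log₁₀[2.11e-06 + 2.41e-05] = 8.248, so f = 0.0147.
Total minor-loss coefficient ΣK = 1·0.26 = 0.26.
ΔP = [f·L/D + ΣK]·(ρV²/2) = [0.0147·13.8/0.0878 + 0.26]·(1900·5.69²/2) = [2.31 + 0.26]·3.076e+04 = 7.906e+04 Pa.
ΔP = 7.906e+04 Pa = 0.791 bar.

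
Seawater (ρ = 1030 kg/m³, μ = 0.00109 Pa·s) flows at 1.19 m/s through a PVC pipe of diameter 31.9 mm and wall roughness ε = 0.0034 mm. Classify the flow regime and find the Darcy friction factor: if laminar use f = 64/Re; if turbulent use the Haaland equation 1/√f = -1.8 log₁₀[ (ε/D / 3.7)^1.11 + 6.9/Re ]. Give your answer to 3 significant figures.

f ≈ 0.0226

Re = ρVD/μ = 1030·1.19·0.0319/0.00109 = 3.587e+04.
Re > 4000 → turbulent. ε/D = 3.4e-06/0.0319 = 0.000107; Haaland: 1/√f = -1.8 log₁₀[9.12e-06 + 0.000192] = 6.652, so f = 0.0226.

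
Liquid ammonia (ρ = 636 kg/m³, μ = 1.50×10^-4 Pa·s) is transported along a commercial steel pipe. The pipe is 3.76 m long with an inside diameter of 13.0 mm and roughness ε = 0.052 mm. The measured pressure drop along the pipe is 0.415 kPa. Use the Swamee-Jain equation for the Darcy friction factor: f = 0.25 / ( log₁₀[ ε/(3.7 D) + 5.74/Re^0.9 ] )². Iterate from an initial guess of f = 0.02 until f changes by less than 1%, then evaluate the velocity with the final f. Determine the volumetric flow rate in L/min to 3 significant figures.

Q ≈ 2.93 L/min

Rearranging Darcy-Weisbach: V = √(2·ΔP·D/(f·L·ρ)). With ε/D = 5.2e-05/0.013 = 0.004, iterate starting from f = 0.02:
  f = 0.02 → V = √(2·415·0.013/(0.02·3.76·636)) = 0.475 m/s; Re = ρVD/μ = 2.618e+04; f → 0.03252
  f = 0.03252 → V = 0.3725 m/s; Re = 2.053e+04; f → 0.03339
  f = 0.03339 → V = 0.3676 m/s; Re = 2.026e+04; f → 0.03344
Converged (Δf/f < 1%). With the final f = 0.03344: V = √(2·415·0.013/(0.03344·3.76·636)) = 0.3673 m/s.
Q = V·A = 0.3673·(π/4·0.013²) = 4.875e-05 m³/s = 2.93 L/min.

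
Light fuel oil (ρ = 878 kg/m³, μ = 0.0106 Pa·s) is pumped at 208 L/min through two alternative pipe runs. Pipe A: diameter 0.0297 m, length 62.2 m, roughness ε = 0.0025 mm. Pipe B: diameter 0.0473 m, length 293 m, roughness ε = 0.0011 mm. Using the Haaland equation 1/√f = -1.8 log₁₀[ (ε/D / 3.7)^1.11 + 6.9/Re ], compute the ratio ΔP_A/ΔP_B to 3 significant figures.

Pipe A: V = Q/A = 0.003467/0.0006928 = 5.004 m/s; Re = 1.231e+04; ε/D = 8.42e-05; Haaland → f = 0.02929; ΔP_A = f(L/D)(ρV²/2) = 6.743e+05 Pa.
Pipe B: V = Q/A = 0.003467/0.001757 = 1.973 m/s; Re = 7729; ε/D = 2.33e-05; Haaland → f = 0.03321; ΔP_B = f(L/D)(ρV²/2) = 3.515e+05 Pa.
ΔP_A/ΔP_B = 6.743e+05/3.515e+05 = 1.92.

ΔP_A/ΔP_B ≈ 1.92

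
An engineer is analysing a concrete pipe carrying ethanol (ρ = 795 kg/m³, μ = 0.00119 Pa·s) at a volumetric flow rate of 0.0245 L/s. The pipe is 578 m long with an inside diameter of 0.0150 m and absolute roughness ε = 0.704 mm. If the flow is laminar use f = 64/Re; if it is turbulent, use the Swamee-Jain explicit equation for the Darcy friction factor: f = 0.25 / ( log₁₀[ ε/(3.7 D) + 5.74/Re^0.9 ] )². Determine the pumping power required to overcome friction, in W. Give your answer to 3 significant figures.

Q = 0.0245 L/s = 0.0245/1000 = 2.45e-05 m³/s.
Cross-sectional area A = πD²/4 = π(0.015)²/4 = 0.0001767 m²; mean velocity V = Q/A = 2.45e-05/0.0001767 = 0.1386 m/s.
Reynolds number Re = ρVD/μ = 795 · 0.1386 · 0.015 / 0.00119 = 1389.
Re < 2300 → laminar flow, so f = 64/Re = 64/1389 = 0.04607 (the turbulent correlation is not needed).
Darcy-Weisbach: ΔP = f(L/D)(ρV²/2) = 0.04607·(578/0.015)·(795·0.1386²/2) = 0.04607·3.853e+04·7.641 = 1.356e+04 Pa.
Pumping power P = QΔP = 2.45e-05·1.356e+04 = 0.3323 W = 0.332 W.

P ≈ 0.332 W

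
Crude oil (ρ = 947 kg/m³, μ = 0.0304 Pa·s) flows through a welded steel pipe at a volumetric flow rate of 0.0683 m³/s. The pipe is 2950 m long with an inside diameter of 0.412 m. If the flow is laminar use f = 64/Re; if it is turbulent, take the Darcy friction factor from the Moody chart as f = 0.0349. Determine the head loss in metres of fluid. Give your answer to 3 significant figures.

h_f ≈ 3.34 m

Cross-sectional area A = πD²/4 = π(0.412)²/4 = 0.1333 m²; mean velocity V = Q/A = 0.0683/0.1333 = 0.5123 m/s.
Reynolds number Re = ρVD/μ = 947 · 0.5123 · 0.412 / 0.0304 = 6575.
Re > 4000 → turbulent; use the Moody-chart value f = 0.0349.
Darcy-Weisbach: ΔP = f(L/D)(ρV²/2) = 0.0349·(2950/0.412)·(947·0.5123²/2) = 0.0349·7160·124.3 = 3.106e+04 Pa.
Head loss h_f = ΔP/(ρg) = 3.106e+04/(947·9.81) = 3.34 m.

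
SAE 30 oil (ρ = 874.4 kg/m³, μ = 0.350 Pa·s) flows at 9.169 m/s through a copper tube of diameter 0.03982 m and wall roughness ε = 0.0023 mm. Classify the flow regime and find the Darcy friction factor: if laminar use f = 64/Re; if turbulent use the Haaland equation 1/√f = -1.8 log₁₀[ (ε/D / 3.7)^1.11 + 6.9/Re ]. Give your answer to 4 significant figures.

Re = ρVD/μ = 874.4·9.169·0.03982/0.35 = 912.1.
Re < 2300 → laminar, so f = 64/Re = 0.07016 (roughness is irrelevant in laminar flow).

f ≈ 0.07016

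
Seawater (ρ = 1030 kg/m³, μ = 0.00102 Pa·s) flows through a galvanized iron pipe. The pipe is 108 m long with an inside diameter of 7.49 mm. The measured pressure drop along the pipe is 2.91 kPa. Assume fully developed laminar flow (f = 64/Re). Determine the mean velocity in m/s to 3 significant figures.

For laminar flow, f = 64/Re with Re = ρVD/μ, so Darcy-Weisbach reduces to ΔP = 32μLV/D². Solving for V: V = ΔP·D²/(32μL) = 2910·(0.00749)²/(32·0.00102·108) = 0.04631 m/s.
Check: Re = ρVD/μ = 1030·0.04631·0.00749/0.00102 = 350.3 < 2300, so the laminar assumption holds.

V ≈ 0.0463 m/s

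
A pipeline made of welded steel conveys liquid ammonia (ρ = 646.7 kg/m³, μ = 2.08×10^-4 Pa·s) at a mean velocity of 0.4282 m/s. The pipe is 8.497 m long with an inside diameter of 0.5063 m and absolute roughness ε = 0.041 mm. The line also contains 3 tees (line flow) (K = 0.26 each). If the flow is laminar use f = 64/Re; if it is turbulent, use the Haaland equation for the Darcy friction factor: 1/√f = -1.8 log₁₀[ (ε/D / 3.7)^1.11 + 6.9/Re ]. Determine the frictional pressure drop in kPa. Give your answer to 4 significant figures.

Reynolds number Re = ρVD/μ = 646.7 · 0.4282 · 0.5063 / 0.000208 = 6.741e+05.
Re > 4000 → turbulent. Relative roughness ε/D = 4.1e-05/0.5063 = 8.1e-05. Haaland: 1/√f = -1.8 log₁₀[(8.1e-05/3.7)^1.11 + 6.9/6.741e+05] = -1.8 log₁₀[6.72e-06 + 1.02e-05] = 8.587, so f = 0.01356.
Total minor-loss coefficient ΣK = 3·0.26 = 0.78.
ΔP = [f·L/D + ΣK]·(ρV²/2) = [0.01356·8.497/0.5063 + 0.78]·(646.7·0.4282²/2) = [0.2276 + 0.78]·59.29 = 59.74 Pa.
ΔP = 59.74 Pa = 0.05974 kPa.

ΔP ≈ 0.05974 kPa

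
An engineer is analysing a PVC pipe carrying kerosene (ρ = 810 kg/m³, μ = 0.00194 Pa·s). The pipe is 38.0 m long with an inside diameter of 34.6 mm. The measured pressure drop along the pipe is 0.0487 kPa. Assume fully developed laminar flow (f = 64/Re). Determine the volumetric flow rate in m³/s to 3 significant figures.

For laminar flow, f = 64/Re with Re = ρVD/μ, so Darcy-Weisbach reduces to ΔP = 32μLV/D². Solving for V: V = ΔP·D²/(32μL) = 48.7·(0.0346)²/(32·0.00194·38) = 0.02471 m/s.
Check: Re = ρVD/μ = 810·0.02471·0.0346/0.00194 = 357 < 2300, so the laminar assumption holds.
Q = V·A = 0.02471·(π/4·0.0346²) = 2.324e-05 m³/s = 2.32×10^-5 m³/s.

Q ≈ 2.32×10^-5 m³/s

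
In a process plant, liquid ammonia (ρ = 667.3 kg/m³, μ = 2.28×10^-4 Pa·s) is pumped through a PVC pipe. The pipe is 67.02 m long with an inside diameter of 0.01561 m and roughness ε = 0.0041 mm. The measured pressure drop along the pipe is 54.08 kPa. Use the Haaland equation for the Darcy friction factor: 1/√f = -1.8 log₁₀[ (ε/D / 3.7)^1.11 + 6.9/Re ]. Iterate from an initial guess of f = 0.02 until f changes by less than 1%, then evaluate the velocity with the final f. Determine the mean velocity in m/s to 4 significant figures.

Rearranging Darcy-Weisbach: V = √(2·ΔP·D/(f·L·ρ)). With ε/D = 4.1e-06/0.01561 = 0.000263, iterate starting from f = 0.02:
  f = 0.02 → V = √(2·5.408e+04·0.01561/(0.02·67.02·667.3)) = 1.374 m/s; Re = ρVD/μ = 6.277e+04; f → 0.0206
  f = 0.0206 → V = 1.354 m/s; Re = 6.184e+04; f → 0.02066
Converged (Δf/f < 1%). With the final f = 0.02066: V = √(2·5.408e+04·0.01561/(0.02066·67.02·667.3)) = 1.352 m/s.

V ≈ 1.352 m/s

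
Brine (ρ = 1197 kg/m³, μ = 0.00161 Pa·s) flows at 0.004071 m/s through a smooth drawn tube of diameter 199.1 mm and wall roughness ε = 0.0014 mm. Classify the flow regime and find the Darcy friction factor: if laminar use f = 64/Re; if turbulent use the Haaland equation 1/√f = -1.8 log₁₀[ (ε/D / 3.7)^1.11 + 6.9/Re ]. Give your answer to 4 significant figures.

Re = ρVD/μ = 1197·0.004071·0.1991/0.00161 = 602.6.
Re < 2300 → laminar, so f = 64/Re = 0.1062 (roughness is irrelevant in laminar flow).

f ≈ 0.1062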